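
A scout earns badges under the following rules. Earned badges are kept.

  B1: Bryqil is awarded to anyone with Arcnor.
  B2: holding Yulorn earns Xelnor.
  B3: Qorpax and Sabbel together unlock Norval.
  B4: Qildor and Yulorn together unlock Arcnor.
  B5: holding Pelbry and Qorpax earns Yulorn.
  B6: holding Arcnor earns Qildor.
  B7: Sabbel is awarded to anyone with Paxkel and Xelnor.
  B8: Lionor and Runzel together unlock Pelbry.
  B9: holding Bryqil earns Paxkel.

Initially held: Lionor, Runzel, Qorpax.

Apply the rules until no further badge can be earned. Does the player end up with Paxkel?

Paxkel would need Bryqil (B9), but Bryqil is never earned.

No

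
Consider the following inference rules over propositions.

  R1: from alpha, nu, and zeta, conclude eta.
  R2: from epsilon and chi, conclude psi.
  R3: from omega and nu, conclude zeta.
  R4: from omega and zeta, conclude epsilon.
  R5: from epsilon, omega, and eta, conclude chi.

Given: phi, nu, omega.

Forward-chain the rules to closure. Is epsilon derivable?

Yes

omega and nu hold, so zeta follows (R3).
omega and zeta hold, so epsilon follows (R4).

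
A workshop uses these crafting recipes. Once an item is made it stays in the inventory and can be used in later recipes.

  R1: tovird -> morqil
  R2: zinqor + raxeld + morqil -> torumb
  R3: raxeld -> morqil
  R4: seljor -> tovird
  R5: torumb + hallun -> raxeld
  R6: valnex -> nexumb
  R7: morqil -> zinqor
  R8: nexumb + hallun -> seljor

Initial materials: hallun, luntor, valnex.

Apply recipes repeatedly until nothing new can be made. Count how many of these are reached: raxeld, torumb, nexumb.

Using R6, valnex makes nexumb.
raxeld would need torumb and hallun (R5), but torumb is never obtained.
torumb would need zinqor, raxeld, and morqil (R2), but raxeld is never obtained.
nexumb: reached.
Reached: nexumb — 1 of the 3.

1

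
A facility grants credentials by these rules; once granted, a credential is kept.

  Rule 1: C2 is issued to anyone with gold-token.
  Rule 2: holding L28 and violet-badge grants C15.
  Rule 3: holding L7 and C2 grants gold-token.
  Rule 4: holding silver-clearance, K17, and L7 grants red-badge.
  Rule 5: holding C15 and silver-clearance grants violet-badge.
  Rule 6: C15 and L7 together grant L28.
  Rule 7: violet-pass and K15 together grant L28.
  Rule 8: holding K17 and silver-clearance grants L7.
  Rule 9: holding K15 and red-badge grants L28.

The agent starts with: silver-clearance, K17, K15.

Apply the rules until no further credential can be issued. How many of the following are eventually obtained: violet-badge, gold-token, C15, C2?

0

violet-badge would need C15 and silver-clearance (Rule 5), but C15 is never granted.
gold-token would need L7 and C2 (Rule 3), but C2 is never granted.
C15 would need L28 and violet-badge (Rule 2), but violet-badge is never granted.
C2 would need gold-token (Rule 1), but gold-token is never granted.
None of the 4 are reached.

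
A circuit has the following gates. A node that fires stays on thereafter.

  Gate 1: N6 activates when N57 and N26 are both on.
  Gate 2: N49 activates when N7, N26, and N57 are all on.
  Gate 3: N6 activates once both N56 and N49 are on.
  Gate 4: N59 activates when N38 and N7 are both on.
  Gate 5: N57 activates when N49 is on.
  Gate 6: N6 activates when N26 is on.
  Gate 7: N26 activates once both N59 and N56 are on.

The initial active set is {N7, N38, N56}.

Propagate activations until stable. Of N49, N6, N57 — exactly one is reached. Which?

N6

Gate 4: N38 and N7 on → N59 on.
N59 and N56 are on, so N26 activates (Gate 7).
N26 is on, so N6 activates (Gate 6).
N49 would need N7, N26, and N57 (Gate 2), but N57 never turns on. N57 would need N49 (Gate 5), but N49 never turns on.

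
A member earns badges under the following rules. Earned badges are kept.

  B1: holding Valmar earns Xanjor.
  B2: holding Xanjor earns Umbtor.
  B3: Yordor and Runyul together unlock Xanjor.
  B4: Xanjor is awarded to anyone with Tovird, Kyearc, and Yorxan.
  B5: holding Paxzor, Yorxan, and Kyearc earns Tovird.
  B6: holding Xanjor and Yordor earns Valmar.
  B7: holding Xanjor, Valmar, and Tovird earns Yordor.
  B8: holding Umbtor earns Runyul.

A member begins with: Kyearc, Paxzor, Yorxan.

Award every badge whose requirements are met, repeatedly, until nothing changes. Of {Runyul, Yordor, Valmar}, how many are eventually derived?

With Paxzor, Yorxan, and Kyearc, Tovird is earned (B5).
With Tovird, Kyearc, and Yorxan, Xanjor is earned (B4).
With Xanjor, Umbtor is earned (B2).
With Umbtor, Runyul is earned (B8).
Runyul: reached.
Yordor would need Xanjor, Valmar, and Tovird (B7), but Valmar is never earned.
Valmar would need Xanjor and Yordor (B6), but Yordor is never earned.
Reached: Runyul — 1 of the 3.

1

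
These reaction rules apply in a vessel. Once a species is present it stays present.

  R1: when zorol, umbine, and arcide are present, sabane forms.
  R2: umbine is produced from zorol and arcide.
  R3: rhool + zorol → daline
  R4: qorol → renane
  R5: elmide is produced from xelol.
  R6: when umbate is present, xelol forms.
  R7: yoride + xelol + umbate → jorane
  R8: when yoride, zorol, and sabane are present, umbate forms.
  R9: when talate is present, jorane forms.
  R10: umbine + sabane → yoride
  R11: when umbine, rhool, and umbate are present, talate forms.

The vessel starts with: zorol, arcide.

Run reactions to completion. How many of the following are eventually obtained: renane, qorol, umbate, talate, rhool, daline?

1

zorol and arcide present → umbine forms (R2).
zorol, umbine, and arcide present → sabane forms (R1).
umbine and sabane present → yoride forms (R10).
yoride, zorol, and sabane present → umbate forms (R8).
renane would need qorol (R4), but qorol never forms.
No rule produces qorol, and it is not given.
umbate: reached.
talate would need umbine, rhool, and umbate (R11), but rhool never forms.
No rule produces rhool, and it is not given.
daline would need rhool and zorol (R3), but rhool never forms.
Reached: umbate — 1 of the 6.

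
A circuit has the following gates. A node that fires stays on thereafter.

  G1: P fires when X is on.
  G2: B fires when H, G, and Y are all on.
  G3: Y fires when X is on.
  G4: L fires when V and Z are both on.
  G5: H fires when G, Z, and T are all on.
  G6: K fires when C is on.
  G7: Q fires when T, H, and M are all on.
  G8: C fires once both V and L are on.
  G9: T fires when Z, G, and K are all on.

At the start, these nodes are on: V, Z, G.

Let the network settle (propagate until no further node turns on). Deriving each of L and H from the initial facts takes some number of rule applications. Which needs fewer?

L

L: G4: V and Z on → L on. [1 rule application]
H: G4: V and Z on → L on. G8: V and L on → C on. C is on, so K fires (G6). Z, G, and K are on, so T fires (G9). G, Z, and T are on, so H fires (G5). [5 rule applications]
L needs fewer.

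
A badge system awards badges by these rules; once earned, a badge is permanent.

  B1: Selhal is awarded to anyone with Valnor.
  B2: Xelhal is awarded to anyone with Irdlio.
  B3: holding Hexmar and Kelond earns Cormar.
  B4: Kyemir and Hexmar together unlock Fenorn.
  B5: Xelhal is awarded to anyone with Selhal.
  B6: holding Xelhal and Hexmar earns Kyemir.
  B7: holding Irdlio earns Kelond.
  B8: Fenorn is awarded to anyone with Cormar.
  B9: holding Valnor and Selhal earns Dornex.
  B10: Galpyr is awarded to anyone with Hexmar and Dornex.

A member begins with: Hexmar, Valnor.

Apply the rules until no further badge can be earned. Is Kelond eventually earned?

No

Kelond would need Irdlio (B7), but Irdlio is never earned.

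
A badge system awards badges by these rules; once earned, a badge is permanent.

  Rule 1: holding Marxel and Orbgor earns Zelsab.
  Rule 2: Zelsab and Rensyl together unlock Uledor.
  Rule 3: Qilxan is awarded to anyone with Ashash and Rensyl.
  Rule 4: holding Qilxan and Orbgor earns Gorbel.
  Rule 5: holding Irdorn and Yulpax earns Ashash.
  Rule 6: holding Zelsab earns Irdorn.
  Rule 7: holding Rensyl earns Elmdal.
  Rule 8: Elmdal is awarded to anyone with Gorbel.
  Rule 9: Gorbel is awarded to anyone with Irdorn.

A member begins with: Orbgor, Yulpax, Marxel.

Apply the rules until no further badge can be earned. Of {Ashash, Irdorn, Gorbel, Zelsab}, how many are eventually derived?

4

With Marxel and Orbgor, Zelsab is earned (Rule 1).
With Zelsab, Irdorn is earned (Rule 6).
With Irdorn and Yulpax, Ashash is earned (Rule 5).
With Irdorn, Gorbel is earned (Rule 9).
Ashash: reached.
Irdorn: reached.
Gorbel: reached.
Zelsab: reached.
All 4 are reached.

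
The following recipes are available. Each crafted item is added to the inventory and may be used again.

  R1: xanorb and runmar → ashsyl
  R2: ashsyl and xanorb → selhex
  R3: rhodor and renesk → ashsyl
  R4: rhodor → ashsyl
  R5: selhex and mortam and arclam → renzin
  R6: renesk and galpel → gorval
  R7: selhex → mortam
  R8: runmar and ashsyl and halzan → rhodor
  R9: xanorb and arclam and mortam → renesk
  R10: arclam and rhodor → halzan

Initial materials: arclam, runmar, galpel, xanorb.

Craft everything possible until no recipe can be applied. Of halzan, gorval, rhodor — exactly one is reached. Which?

xanorb and runmar → ashsyl (R1).
ashsyl and xanorb → selhex (R2).
selhex → mortam (R7).
Using R9, xanorb, arclam, and mortam make renesk.
Using R6, renesk and galpel make gorval.
rhodor would need runmar, ashsyl, and halzan (R8), but halzan is never obtained. halzan would need arclam and rhodor (R10), but rhodor is never obtained.

gorval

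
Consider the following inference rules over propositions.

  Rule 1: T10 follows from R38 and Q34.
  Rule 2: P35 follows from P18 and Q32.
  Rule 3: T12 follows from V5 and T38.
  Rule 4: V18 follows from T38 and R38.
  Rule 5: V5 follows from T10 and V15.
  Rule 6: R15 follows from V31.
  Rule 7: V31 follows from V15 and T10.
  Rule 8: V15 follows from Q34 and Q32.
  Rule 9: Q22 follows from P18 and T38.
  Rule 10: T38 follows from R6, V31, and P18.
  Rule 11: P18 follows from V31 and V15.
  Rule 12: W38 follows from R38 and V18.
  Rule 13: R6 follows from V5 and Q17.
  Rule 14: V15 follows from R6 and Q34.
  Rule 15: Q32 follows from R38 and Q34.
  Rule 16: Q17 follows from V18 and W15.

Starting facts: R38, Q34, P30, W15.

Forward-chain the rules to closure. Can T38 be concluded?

T38 would need R6, V31, and P18 (Rule 10), but R6 is never established.

No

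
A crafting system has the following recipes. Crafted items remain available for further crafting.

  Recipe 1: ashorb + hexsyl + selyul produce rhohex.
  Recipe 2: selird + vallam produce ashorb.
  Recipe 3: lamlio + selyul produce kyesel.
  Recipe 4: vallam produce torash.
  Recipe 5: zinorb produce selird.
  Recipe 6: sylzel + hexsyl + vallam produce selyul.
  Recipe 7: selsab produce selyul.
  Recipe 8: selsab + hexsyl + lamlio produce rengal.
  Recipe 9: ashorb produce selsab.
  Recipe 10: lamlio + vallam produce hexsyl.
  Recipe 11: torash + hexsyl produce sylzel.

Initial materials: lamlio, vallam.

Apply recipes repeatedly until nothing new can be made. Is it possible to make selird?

No

selird would need zinorb (Recipe 5), but zinorb is never obtained.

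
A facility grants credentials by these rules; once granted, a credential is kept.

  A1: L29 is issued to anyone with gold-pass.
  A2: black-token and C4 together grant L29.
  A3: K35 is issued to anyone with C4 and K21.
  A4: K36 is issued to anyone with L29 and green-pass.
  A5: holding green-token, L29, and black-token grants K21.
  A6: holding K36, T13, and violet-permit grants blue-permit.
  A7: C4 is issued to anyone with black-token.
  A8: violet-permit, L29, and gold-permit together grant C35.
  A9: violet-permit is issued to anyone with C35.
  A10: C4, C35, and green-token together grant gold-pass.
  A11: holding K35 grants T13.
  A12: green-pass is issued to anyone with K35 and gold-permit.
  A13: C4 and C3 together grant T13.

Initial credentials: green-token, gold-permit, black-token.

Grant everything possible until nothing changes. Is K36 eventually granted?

Yes

Holding black-token grants C4 (A7).
Holding black-token and C4 grants L29 (A2).
Holding green-token, L29, and black-token grants K21 (A5).
Holding C4 and K21 grants K35 (A3).
Holding K35 and gold-permit grants green-pass (A12).
Holding L29 and green-pass grants K36 (A4).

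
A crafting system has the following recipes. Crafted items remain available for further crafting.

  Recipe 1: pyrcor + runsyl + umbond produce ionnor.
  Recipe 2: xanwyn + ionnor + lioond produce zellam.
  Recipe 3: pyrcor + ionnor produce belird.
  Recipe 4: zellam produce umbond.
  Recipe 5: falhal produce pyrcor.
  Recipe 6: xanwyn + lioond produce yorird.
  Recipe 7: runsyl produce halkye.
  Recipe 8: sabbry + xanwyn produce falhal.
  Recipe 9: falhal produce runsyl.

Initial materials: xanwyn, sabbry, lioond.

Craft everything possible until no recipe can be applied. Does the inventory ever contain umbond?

No

umbond would need zellam (Recipe 4), but zellam is never obtained.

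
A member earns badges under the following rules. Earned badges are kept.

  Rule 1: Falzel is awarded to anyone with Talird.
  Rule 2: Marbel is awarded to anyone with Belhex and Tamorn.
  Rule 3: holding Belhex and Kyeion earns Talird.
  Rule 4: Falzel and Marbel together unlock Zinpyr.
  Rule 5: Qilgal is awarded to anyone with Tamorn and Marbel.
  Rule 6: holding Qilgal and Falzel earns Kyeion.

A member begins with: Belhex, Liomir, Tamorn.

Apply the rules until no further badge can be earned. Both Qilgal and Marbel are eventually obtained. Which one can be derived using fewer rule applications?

Marbel: With Belhex and Tamorn, Marbel is earned (Rule 2). [1 rule application]
Qilgal: With Belhex and Tamorn, Marbel is earned (Rule 2). With Tamorn and Marbel, Qilgal is earned (Rule 5). [2 rule applications]
Marbel needs fewer.

Marbel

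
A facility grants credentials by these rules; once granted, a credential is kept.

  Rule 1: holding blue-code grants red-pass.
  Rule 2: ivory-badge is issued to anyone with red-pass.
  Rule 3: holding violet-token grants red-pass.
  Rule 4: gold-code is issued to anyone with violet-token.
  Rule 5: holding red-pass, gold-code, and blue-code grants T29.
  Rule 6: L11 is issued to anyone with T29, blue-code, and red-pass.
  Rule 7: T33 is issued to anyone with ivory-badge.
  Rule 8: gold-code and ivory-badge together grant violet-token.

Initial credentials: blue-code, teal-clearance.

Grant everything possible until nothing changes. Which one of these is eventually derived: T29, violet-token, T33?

Holding blue-code grants red-pass (Rule 1).
Holding red-pass grants ivory-badge (Rule 2).
Holding ivory-badge grants T33 (Rule 7).
T29 would need red-pass, gold-code, and blue-code (Rule 5), but gold-code is never granted. violet-token would need gold-code and ivory-badge (Rule 8), but gold-code is never granted.

T33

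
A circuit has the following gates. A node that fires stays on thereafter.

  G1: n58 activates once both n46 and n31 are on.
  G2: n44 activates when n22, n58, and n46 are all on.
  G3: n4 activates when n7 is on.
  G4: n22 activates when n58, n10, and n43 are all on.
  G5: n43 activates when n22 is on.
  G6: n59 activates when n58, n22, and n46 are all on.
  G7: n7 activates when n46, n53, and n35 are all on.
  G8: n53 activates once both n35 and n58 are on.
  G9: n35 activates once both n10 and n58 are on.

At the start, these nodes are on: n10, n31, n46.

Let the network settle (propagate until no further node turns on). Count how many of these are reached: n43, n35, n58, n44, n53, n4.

4

G1: n46 and n31 on → n58 on.
G9: n10 and n58 on → n35 on.
G8: n35 and n58 on → n53 on.
n46, n53, and n35 are on, so n7 activates (G7).
n7 is on, so n4 activates (G3).
n43 would need n22 (G5), but n22 never turns on.
n35: reached.
n58: reached.
n44 would need n22, n58, and n46 (G2), but n22 never turns on.
n53: reached.
n4: reached.
Reached: n35, n58, n53, and n4 — 4 of the 6.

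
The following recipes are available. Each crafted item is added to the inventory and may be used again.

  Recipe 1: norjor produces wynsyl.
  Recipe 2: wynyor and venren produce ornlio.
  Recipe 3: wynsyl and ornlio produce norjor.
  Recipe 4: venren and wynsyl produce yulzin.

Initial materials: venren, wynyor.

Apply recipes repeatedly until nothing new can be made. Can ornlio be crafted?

Yes

Using Recipe 2, wynyor and venren make ornlio.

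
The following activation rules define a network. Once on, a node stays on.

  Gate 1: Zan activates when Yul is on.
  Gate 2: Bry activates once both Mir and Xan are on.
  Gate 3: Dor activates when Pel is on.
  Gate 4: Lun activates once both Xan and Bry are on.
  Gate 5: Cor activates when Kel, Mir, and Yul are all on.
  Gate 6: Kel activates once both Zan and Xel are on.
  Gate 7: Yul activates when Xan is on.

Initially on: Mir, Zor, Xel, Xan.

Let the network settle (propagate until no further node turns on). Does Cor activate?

Xan is on, so Yul activates (Gate 7).
Yul is on, so Zan activates (Gate 1).
Gate 6: Zan and Xel on → Kel on.
Kel, Mir, and Yul are on, so Cor activates (Gate 5).

Yes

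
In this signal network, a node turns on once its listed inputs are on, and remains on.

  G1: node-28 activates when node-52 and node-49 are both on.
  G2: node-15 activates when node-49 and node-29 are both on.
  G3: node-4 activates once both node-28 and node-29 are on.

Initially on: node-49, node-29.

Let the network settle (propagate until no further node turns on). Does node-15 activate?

node-49 and node-29 are on, so node-15 activates (G2).

Yes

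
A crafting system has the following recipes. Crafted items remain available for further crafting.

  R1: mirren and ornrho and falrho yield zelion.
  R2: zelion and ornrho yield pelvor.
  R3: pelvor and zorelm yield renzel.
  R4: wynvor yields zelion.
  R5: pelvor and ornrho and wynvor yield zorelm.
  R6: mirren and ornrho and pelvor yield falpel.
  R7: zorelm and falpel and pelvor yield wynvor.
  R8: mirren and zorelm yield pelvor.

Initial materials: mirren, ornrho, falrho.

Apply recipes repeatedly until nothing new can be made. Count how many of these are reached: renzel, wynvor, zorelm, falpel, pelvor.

2

Using R1, mirren, ornrho, and falrho make zelion.
zelion and ornrho → pelvor (R2).
mirren and ornrho and pelvor → falpel (R6).
renzel would need pelvor and zorelm (R3), but zorelm is never obtained.
wynvor would need zorelm, falpel, and pelvor (R7), but zorelm is never obtained.
zorelm would need pelvor, ornrho, and wynvor (R5), but wynvor is never obtained.
falpel: reached.
pelvor: reached.
Reached: falpel and pelvor — 2 of the 5.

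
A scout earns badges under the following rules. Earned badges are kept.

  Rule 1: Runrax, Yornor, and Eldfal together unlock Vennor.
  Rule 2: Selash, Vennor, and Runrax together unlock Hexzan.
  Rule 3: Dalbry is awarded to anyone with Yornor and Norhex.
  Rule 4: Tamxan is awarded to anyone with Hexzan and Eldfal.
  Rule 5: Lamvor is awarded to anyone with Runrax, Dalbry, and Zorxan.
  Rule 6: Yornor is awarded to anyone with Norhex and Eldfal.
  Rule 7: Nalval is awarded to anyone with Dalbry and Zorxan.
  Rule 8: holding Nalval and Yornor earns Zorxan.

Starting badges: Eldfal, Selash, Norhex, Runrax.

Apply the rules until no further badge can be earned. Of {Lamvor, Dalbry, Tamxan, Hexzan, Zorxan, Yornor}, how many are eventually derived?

4

With Norhex and Eldfal, Yornor is earned (Rule 6).
With Runrax, Yornor, and Eldfal, Vennor is earned (Rule 1).
With Yornor and Norhex, Dalbry is earned (Rule 3).
With Selash, Vennor, and Runrax, Hexzan is earned (Rule 2).
With Hexzan and Eldfal, Tamxan is earned (Rule 4).
Lamvor would need Runrax, Dalbry, and Zorxan (Rule 5), but Zorxan is never earned.
Dalbry: reached.
Tamxan: reached.
Hexzan: reached.
Zorxan would need Nalval and Yornor (Rule 8), but Nalval is never earned.
Yornor: reached.
Reached: Dalbry, Tamxan, Hexzan, and Yornor — 4 of the 6.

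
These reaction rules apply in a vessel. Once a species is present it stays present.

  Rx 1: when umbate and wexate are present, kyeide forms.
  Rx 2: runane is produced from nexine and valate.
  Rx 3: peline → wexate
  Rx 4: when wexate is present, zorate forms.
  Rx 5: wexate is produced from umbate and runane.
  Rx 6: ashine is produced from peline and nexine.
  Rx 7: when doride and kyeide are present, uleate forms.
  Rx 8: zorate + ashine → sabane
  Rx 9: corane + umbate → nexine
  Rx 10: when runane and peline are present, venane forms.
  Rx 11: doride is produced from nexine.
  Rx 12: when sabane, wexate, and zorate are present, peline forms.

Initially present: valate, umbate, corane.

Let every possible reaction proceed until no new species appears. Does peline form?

No

peline would need sabane, wexate, and zorate (Rx 12), but sabane never forms.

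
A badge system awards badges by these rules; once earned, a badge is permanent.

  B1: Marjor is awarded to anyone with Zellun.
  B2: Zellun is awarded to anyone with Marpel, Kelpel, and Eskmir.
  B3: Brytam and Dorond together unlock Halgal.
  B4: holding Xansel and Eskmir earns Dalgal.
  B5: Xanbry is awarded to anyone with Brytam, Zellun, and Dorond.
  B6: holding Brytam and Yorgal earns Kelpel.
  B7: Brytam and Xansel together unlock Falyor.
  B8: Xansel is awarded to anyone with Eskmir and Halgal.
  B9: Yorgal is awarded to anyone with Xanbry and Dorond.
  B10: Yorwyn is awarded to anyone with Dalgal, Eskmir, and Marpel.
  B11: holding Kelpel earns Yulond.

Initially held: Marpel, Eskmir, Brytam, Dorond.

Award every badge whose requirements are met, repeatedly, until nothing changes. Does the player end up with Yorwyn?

Yes

With Brytam and Dorond, Halgal is earned (B3).
With Eskmir and Halgal, Xansel is earned (B8).
With Xansel and Eskmir, Dalgal is earned (B4).
With Dalgal, Eskmir, and Marpel, Yorwyn is earned (B10).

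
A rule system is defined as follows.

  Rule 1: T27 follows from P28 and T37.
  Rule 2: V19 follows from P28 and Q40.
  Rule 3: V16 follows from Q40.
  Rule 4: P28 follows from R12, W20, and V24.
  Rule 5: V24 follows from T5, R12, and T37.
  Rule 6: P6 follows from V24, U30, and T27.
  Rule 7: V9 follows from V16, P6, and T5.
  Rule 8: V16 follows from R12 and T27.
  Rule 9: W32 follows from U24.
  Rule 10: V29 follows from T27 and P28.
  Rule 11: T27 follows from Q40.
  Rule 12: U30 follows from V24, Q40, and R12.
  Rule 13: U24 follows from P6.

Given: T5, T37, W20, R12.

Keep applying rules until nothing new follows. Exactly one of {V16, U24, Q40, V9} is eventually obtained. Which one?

T5, R12, and T37 hold, so V24 follows (Rule 5).
From R12, W20, and V24, Rule 4 gives P28.
P28 and T37 hold, so T27 follows (Rule 1).
R12 and T27 hold, so V16 follows (Rule 8).
U24 would need P6 (Rule 13), but P6 is never established. V9 would need V16, P6, and T5 (Rule 7), but P6 is never established. No rule produces Q40, and it is not given.

V16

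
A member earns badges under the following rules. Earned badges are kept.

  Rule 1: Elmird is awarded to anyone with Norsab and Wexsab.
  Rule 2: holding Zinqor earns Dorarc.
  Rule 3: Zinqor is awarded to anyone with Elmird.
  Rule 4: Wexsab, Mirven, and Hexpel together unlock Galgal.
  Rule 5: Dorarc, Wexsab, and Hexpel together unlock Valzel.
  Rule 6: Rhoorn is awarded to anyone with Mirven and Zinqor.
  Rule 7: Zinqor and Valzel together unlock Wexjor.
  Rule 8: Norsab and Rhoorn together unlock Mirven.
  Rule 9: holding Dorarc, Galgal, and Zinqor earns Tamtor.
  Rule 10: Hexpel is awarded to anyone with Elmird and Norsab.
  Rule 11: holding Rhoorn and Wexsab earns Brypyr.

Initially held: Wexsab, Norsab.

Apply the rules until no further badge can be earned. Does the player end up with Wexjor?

Yes

With Norsab and Wexsab, Elmird is earned (Rule 1).
With Elmird and Norsab, Hexpel is earned (Rule 10).
With Elmird, Zinqor is earned (Rule 3).
With Zinqor, Dorarc is earned (Rule 2).
With Dorarc, Wexsab, and Hexpel, Valzel is earned (Rule 5).
With Zinqor and Valzel, Wexjor is earned (Rule 7).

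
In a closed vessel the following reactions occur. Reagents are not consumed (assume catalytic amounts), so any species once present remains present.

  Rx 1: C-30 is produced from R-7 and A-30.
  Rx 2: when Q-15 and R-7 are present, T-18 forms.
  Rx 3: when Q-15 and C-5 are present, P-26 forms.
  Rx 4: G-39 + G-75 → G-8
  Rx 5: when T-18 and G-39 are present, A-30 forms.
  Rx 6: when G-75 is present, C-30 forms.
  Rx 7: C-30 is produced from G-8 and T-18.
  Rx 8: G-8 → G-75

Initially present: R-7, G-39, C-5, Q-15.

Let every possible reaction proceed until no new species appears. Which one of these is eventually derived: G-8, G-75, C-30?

Q-15 and R-7 present → T-18 forms (Rx 2).
T-18 and G-39 present → A-30 forms (Rx 5).
R-7 and A-30 present → C-30 forms (Rx 1).
G-75 would need G-8 (Rx 8), but G-8 never forms. G-8 would need G-39 and G-75 (Rx 4), but G-75 never forms.

C-30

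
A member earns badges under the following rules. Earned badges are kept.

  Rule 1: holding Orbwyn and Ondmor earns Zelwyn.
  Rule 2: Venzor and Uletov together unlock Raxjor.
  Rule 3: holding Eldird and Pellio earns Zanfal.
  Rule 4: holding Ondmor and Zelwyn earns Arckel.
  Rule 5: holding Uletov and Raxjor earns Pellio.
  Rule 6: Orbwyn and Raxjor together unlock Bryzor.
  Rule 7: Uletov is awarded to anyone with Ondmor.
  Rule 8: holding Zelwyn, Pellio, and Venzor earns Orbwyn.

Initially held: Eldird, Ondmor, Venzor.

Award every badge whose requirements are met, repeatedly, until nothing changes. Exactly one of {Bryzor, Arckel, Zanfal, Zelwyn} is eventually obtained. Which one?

Zanfal

With Ondmor, Uletov is earned (Rule 7).
With Venzor and Uletov, Raxjor is earned (Rule 2).
With Uletov and Raxjor, Pellio is earned (Rule 5).
With Eldird and Pellio, Zanfal is earned (Rule 3).
Bryzor would need Orbwyn and Raxjor (Rule 6), but Orbwyn is never earned. Zelwyn would need Orbwyn and Ondmor (Rule 1), but Orbwyn is never earned. Arckel would need Ondmor and Zelwyn (Rule 4), but Zelwyn is never earned.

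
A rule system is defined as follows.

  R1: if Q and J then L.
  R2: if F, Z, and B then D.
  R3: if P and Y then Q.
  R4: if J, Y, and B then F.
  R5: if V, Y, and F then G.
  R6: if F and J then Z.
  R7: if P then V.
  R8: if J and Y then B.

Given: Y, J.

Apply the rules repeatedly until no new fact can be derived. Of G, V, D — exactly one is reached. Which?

D

J and Y hold, so B follows (R8).
From J, Y, and B, R4 gives F.
From F and J, R6 gives Z.
From F, Z, and B, R2 gives D.
V would need P (R7), but P is never established. G would need V, Y, and F (R5), but V is never established.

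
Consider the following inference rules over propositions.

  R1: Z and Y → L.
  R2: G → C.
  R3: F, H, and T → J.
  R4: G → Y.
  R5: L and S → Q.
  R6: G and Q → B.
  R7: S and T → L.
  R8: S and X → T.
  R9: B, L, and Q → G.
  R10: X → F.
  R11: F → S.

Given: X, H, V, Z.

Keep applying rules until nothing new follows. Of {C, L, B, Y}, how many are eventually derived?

1

From X, R10 gives F.
From F, R11 gives S.
S and X hold, so T follows (R8).
From S and T, R7 gives L.
C would need G (R2), but G is never established.
L: reached.
B would need G and Q (R6), but G is never established.
Y would need G (R4), but G is never established.
Reached: L — 1 of the 4.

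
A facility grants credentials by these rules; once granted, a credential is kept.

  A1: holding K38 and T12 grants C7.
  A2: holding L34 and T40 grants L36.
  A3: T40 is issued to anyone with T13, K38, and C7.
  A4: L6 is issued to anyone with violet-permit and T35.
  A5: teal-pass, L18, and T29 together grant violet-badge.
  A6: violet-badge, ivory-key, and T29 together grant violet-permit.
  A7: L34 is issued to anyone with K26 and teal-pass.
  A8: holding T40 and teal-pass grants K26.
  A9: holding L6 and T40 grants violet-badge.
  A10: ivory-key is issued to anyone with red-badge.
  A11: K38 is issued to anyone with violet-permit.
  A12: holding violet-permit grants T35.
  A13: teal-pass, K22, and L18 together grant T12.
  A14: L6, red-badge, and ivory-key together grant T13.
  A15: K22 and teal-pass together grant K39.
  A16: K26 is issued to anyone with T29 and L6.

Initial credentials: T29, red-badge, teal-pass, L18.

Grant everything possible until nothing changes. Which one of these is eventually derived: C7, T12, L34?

L34

Holding red-badge grants ivory-key (A10).
Holding teal-pass, L18, and T29 grants violet-badge (A5).
Holding violet-badge, ivory-key, and T29 grants violet-permit (A6).
Holding violet-permit grants T35 (A12).
Holding violet-permit and T35 grants L6 (A4).
Holding T29 and L6 grants K26 (A16).
Holding K26 and teal-pass grants L34 (A7).
C7 would need K38 and T12 (A1), but T12 is never granted. T12 would need teal-pass, K22, and L18 (A13), but K22 is never granted.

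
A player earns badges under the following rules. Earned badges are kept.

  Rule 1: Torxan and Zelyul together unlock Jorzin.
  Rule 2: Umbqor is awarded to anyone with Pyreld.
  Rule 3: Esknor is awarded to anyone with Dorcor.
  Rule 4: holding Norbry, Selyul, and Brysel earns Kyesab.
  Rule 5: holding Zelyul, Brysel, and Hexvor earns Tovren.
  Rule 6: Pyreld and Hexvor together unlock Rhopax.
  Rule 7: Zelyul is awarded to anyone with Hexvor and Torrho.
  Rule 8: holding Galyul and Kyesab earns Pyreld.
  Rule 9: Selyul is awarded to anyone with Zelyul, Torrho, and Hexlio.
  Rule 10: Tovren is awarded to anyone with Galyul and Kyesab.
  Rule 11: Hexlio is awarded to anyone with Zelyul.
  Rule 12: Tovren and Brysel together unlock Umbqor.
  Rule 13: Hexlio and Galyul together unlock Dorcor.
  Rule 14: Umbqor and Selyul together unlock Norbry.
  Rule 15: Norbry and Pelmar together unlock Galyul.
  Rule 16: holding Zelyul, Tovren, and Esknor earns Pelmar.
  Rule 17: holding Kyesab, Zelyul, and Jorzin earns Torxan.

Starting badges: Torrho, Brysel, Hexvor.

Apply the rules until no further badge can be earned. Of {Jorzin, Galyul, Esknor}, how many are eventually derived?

0

Jorzin would need Torxan and Zelyul (Rule 1), but Torxan is never earned.
Galyul would need Norbry and Pelmar (Rule 15), but Pelmar is never earned.
Esknor would need Dorcor (Rule 3), but Dorcor is never earned.
None of the 3 are reached.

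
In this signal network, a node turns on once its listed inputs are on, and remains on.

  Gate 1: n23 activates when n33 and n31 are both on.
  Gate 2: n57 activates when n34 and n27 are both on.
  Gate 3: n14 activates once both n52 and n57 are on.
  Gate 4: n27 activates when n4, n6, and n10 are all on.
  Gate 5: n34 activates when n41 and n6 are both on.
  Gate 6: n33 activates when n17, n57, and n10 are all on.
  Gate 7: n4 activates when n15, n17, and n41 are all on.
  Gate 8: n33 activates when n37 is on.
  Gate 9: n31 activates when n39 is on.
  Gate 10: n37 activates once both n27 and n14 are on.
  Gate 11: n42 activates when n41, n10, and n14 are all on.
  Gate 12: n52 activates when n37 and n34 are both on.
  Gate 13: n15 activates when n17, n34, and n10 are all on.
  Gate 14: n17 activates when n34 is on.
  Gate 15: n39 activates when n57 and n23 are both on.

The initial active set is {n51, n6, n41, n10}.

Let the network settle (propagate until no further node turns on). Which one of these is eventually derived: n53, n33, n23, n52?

n33

n41 and n6 are on, so n34 activates (Gate 5).
n34 is on, so n17 activates (Gate 14).
n17, n34, and n10 are on, so n15 activates (Gate 13).
Gate 7: n15, n17, and n41 on → n4 on.
Gate 4: n4, n6, and n10 on → n27 on.
n34 and n27 are on, so n57 activates (Gate 2).
Gate 6: n17, n57, and n10 on → n33 on.
n52 would need n37 and n34 (Gate 12), but n37 never turns on. n23 would need n33 and n31 (Gate 1), but n31 never turns on. No rule produces n53, and it is not given.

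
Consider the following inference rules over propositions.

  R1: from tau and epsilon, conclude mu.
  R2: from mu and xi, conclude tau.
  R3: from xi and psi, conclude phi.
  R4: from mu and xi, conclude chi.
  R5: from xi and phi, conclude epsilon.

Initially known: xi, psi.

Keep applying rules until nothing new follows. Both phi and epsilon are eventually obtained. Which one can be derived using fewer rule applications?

phi: From xi and psi, R3 gives phi. [1 rule application]
epsilon: xi and psi hold, so phi follows (R3). xi and phi hold, so epsilon follows (R5). [2 rule applications]
phi needs fewer.

phi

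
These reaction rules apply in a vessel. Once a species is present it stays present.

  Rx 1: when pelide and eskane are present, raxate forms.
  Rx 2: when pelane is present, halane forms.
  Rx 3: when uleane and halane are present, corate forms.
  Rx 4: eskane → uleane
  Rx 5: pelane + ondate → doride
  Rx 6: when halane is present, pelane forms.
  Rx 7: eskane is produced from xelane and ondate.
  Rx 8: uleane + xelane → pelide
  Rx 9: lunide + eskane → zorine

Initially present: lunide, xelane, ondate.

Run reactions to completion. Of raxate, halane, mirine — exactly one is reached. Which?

xelane and ondate present → eskane forms (Rx 7).
eskane present → uleane forms (Rx 4).
uleane and xelane present → pelide forms (Rx 8).
pelide and eskane present → raxate forms (Rx 1).
halane would need pelane (Rx 2), but pelane never forms. No rule produces mirine, and it is not given.

raxate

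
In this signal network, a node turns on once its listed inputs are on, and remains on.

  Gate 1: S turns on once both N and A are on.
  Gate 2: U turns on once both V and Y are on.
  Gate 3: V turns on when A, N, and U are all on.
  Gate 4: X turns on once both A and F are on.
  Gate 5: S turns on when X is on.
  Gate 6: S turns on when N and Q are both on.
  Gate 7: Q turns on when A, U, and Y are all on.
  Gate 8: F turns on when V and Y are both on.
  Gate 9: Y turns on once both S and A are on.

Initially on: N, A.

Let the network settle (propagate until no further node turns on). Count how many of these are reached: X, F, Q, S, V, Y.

2

N and A are on, so S turns on (Gate 1).
S and A are on, so Y turns on (Gate 9).
X would need A and F (Gate 4), but F never turns on.
F would need V and Y (Gate 8), but V never turns on.
Q would need A, U, and Y (Gate 7), but U never turns on.
S: reached.
V would need A, N, and U (Gate 3), but U never turns on.
Y: reached.
Reached: S and Y — 2 of the 6.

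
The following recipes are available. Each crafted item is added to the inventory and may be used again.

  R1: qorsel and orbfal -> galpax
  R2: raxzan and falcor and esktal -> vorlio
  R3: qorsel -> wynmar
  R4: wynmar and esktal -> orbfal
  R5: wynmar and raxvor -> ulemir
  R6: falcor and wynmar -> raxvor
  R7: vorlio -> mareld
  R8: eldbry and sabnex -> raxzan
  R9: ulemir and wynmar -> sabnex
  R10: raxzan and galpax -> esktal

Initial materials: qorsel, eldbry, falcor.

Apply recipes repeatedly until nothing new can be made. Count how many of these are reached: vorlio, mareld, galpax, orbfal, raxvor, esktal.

Using R3, qorsel makes wynmar.
Using R6, falcor and wynmar make raxvor.
vorlio would need raxzan, falcor, and esktal (R2), but esktal is never obtained.
mareld would need vorlio (R7), but vorlio is never obtained.
galpax would need qorsel and orbfal (R1), but orbfal is never obtained.
orbfal would need wynmar and esktal (R4), but esktal is never obtained.
raxvor: reached.
esktal would need raxzan and galpax (R10), but galpax is never obtained.
Reached: raxvor — 1 of the 6.

1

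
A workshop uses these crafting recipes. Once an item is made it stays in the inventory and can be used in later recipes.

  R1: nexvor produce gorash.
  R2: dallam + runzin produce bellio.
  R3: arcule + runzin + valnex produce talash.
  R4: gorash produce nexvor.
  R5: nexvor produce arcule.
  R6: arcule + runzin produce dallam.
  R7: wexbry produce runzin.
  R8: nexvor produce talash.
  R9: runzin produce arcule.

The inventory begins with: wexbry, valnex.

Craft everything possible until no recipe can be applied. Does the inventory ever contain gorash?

No

gorash would need nexvor (R1), but nexvor is never obtained.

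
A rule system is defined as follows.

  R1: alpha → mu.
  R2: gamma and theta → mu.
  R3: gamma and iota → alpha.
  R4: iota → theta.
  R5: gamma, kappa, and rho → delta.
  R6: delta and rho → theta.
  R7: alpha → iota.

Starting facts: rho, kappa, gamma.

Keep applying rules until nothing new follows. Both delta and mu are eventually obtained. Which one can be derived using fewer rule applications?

delta: gamma, kappa, and rho hold, so delta follows (R5). [1 rule application]
mu: From gamma, kappa, and rho, R5 gives delta. From delta and rho, R6 gives theta. From gamma and theta, R2 gives mu. [3 rule applications]
delta needs fewer.

delta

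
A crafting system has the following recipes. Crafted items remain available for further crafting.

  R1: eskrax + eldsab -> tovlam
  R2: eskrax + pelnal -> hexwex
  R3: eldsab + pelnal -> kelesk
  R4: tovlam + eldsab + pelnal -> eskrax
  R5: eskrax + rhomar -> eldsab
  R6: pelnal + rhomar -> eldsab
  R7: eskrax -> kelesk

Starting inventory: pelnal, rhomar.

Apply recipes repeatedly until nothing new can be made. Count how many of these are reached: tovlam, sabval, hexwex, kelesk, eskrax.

1

pelnal + rhomar -> eldsab (R6).
eldsab + pelnal -> kelesk (R3).
tovlam would need eskrax and eldsab (R1), but eskrax is never obtained.
No rule produces sabval, and it is not given.
hexwex would need eskrax and pelnal (R2), but eskrax is never obtained.
kelesk: reached.
eskrax would need tovlam, eldsab, and pelnal (R4), but tovlam is never obtained.
Reached: kelesk — 1 of the 5.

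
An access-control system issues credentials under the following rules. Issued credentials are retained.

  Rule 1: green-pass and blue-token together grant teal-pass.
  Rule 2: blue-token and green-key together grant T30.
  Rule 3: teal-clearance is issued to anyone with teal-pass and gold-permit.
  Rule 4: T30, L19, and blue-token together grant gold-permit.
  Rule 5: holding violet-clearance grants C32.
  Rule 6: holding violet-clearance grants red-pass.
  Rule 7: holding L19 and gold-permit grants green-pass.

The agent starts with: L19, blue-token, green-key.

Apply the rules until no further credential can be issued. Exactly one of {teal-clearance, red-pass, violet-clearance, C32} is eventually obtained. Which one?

teal-clearance

Holding blue-token and green-key grants T30 (Rule 2).
Holding T30, L19, and blue-token grants gold-permit (Rule 4).
Holding L19 and gold-permit grants green-pass (Rule 7).
Holding green-pass and blue-token grants teal-pass (Rule 1).
Holding teal-pass and gold-permit grants teal-clearance (Rule 3).
No rule produces violet-clearance, and it is not given. C32 would need violet-clearance (Rule 5), but violet-clearance is never granted. red-pass would need violet-clearance (Rule 6), but violet-clearance is never granted.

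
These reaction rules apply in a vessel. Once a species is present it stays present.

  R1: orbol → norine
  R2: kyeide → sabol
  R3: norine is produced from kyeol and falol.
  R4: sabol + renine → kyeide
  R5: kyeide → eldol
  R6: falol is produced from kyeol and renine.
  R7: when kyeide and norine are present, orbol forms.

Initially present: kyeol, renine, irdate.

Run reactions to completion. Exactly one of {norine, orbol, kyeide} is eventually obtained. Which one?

kyeol and renine present → falol forms (R6).
kyeol and falol present → norine forms (R3).
orbol would need kyeide and norine (R7), but kyeide never forms. kyeide would need sabol and renine (R4), but sabol never forms.

norine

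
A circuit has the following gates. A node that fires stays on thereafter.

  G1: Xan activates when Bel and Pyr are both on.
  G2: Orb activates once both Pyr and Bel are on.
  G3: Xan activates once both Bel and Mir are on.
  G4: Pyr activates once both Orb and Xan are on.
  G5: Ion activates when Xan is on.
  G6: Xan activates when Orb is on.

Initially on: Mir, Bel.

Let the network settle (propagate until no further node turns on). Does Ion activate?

Yes

Bel and Mir are on, so Xan activates (G3).
G5: Xan on → Ion on.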